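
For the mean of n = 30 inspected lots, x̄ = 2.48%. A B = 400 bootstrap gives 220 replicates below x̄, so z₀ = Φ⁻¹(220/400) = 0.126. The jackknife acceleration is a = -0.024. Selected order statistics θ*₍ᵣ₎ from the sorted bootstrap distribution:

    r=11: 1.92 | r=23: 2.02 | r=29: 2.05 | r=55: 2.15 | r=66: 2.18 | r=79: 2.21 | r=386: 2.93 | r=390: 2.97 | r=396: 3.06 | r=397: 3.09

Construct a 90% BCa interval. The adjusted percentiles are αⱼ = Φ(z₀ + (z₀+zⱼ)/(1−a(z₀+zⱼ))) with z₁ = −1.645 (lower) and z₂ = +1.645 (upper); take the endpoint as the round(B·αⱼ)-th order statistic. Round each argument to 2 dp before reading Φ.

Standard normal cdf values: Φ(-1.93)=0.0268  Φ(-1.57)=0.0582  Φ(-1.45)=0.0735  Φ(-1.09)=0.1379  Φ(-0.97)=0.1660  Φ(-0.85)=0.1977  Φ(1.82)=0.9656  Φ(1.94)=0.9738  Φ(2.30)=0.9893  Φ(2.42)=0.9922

(2.05, 2.93)

Lower: z₀ + z₁ = 0.126 + (-1.645) = -1.519; 1 − a(z₀+z₁) = 1 − (-0.024)(-1.519) = 0.9635; argument = 0.126 + (-1.519)/0.9635 = -1.4505 → -1.45.
α₁ = Φ(-1.45) = 0.0735; rank = round(400 × 0.0735) = 29; θ*₍29₎ = 2.05.
Upper: z₀ + z₂ = 1.771; 1 − a(z₀+z₂) = 1.0425; argument = 1.8248 → 1.82; α₂ = 0.9656; rank = 386; θ*₍386₎ = 2.93.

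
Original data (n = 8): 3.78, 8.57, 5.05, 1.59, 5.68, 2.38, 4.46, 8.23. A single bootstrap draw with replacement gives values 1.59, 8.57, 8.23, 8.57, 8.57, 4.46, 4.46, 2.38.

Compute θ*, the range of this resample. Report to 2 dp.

θ* = 6.98

Range = 8.57 − 1.59 = 6.98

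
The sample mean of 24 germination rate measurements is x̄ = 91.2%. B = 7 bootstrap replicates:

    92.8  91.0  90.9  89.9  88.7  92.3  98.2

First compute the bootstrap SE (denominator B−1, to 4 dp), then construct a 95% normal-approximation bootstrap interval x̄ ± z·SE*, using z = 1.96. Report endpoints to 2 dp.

(85.18, 97.22)

Mean of replicates = 91.9714; sum of squared deviations = 56.6743; SE* = √(56.6743/6) = 3.0734
Margin = 1.96 × 3.0734 = 6.024
Interval: 91.2 ± 6.024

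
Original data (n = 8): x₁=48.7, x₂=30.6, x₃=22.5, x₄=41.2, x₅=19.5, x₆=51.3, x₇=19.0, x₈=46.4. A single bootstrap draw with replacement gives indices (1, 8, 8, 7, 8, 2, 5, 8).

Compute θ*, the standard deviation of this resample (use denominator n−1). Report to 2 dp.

Resample values: 48.7, 46.4, 46.4, 19.0, 46.4, 30.6, 19.5, 46.4.
Mean = 37.9250; sum of squared deviations = 1154.6950
s² = 1154.6950 / 7 = 164.9564
s = √164.9564 = 12.84

θ* = 12.84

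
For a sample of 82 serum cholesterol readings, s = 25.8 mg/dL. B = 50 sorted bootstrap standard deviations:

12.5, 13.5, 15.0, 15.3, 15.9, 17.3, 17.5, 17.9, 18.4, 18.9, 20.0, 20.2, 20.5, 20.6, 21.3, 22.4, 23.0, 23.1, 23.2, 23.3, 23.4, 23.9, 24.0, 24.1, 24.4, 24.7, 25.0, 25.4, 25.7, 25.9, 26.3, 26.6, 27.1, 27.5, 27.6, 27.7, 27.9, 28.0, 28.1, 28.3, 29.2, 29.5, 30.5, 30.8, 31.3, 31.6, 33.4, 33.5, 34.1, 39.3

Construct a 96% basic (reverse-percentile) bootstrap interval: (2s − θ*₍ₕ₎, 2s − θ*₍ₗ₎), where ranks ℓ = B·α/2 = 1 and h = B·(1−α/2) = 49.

(17.5, 39.1)

Percentile endpoints at ranks 1 and 49: θ*₍1₎ = 12.5, θ*₍49₎ = 34.1.
Basic interval reflects these around s:
  lower = 2 × 25.8 − 34.1 = 17.5
  upper = 2 × 25.8 − 12.5 = 39.1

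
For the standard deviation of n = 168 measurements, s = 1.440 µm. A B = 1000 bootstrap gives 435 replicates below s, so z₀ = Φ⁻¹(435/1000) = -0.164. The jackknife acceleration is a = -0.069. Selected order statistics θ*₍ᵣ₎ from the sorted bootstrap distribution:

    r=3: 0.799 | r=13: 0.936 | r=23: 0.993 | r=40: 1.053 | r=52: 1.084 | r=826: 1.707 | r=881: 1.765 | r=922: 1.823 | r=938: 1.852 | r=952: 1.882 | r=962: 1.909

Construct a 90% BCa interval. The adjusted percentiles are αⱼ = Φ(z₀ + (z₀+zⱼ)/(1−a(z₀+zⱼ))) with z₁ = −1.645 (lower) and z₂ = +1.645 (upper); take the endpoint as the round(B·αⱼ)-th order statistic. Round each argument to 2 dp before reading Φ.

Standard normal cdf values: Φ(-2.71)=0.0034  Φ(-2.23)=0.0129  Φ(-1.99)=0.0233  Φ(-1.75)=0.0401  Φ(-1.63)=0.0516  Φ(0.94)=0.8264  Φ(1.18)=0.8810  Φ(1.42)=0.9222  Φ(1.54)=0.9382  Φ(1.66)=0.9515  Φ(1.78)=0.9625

Lower: z₀ + z₁ = -0.164 + (-1.645) = -1.809; 1 − a(z₀+z₁) = 1 − (-0.069)(-1.809) = 0.8752; argument = -0.164 + (-1.809)/0.8752 = -2.2310 → -2.23.
α₁ = Φ(-2.23) = 0.0129; rank = round(1000 × 0.0129) = 13; θ*₍13₎ = 0.936.
Upper: z₀ + z₂ = 1.481; 1 − a(z₀+z₂) = 1.1022; argument = 1.1797 → 1.18; α₂ = 0.8810; rank = 881; θ*₍881₎ = 1.765.

(0.936, 1.765)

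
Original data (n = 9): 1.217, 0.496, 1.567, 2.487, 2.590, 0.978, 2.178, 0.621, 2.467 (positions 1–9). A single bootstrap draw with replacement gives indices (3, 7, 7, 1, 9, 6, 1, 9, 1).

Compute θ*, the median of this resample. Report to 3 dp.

θ* = 1.567

Resample values: 1.567, 2.178, 2.178, 1.217, 2.467, 0.978, 1.217, 2.467, 1.217.
Sorted: 0.978, 1.217, 1.217, 1.217, 1.567, 2.178, 2.178, 2.467, 2.467
Median = middle value = 1.567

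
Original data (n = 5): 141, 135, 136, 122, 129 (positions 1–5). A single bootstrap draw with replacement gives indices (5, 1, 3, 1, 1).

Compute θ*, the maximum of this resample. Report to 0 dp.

Resample values: 129, 141, 136, 141, 141.
Maximum = 141

θ* = 141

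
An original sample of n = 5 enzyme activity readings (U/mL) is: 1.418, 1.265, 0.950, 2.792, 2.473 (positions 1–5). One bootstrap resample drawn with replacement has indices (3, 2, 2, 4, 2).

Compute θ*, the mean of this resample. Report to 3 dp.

Resample values: 0.950, 1.265, 1.265, 2.792, 1.265.
Mean = (0.950 + 1.265 + 1.265 + 2.792 + 1.265) / 5 = 7.5370 / 5 = 1.507

θ* = 1.507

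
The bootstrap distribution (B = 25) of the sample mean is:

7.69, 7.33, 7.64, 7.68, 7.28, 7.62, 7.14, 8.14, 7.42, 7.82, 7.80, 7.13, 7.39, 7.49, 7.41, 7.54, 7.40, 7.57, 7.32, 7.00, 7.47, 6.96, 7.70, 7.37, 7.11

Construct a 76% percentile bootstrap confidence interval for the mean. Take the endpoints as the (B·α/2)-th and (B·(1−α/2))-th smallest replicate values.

(7.11, 7.70)

Sorted replicates: 6.96, 7.00, 7.11, 7.13, 7.14, 7.28, 7.32, 7.33, 7.37, 7.39, 7.40, 7.41, 7.42, 7.47, 7.49, 7.54, 7.57, 7.62, 7.64, 7.68, 7.69, 7.70, 7.80, 7.82, 8.14
α = 0.24; lower rank = 25 × 0.120 = 3; upper rank = 25 × 0.880 = 22.
The 3rd smallest replicate is 7.11; the 22nd is 7.70.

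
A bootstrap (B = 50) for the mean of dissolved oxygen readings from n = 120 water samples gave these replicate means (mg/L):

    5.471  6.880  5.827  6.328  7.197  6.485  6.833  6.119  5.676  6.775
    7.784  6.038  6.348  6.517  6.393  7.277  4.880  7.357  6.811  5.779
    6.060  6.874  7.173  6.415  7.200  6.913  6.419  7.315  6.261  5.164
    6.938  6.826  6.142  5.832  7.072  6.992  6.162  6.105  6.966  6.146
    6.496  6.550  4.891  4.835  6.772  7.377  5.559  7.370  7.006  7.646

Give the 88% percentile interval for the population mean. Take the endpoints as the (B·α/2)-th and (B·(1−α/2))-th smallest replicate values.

Sorted replicates: 4.835, 4.880, 4.891, 5.164, 5.471, 5.559, 5.676, 5.779, 5.827, 5.832, 6.038, 6.060, 6.105, 6.119, 6.142, 6.146, 6.162, 6.261, 6.328, 6.348, 6.393, 6.415, 6.419, 6.485, 6.496, 6.517, 6.550, 6.772, 6.775, 6.811, 6.826, 6.833, 6.874, 6.880, 6.913, 6.938, 6.966, 6.992, 7.006, 7.072, 7.173, 7.197, 7.200, 7.277, 7.315, 7.357, 7.370, 7.377, 7.646, 7.784
α = 0.12; lower rank = 50 × 0.060 = 3; upper rank = 50 × 0.940 = 47.
The 3rd smallest replicate is 4.891; the 47th is 7.370.

(4.891, 7.370)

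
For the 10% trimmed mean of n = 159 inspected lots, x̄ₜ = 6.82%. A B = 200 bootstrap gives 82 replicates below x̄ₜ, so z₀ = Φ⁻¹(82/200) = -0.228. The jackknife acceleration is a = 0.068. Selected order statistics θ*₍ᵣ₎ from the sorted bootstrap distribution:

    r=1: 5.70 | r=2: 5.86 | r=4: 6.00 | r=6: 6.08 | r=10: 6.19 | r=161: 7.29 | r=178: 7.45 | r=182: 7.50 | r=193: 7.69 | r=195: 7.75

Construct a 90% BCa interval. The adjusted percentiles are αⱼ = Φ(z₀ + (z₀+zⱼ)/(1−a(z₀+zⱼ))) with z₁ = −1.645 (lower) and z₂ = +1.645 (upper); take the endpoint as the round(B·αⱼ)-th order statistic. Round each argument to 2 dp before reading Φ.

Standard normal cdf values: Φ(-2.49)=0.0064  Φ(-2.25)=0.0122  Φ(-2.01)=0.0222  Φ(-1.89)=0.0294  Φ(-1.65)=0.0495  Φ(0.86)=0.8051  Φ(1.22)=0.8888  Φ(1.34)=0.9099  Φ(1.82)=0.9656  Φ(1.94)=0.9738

Lower: z₀ + z₁ = -0.228 + (-1.645) = -1.873; 1 − a(z₀+z₁) = 1 − (0.068)(-1.873) = 1.1274; argument = -0.228 + (-1.873)/1.1274 = -1.8894 → -1.89.
α₁ = Φ(-1.89) = 0.0294; rank = round(200 × 0.0294) = 6; θ*₍6₎ = 6.08.
Upper: z₀ + z₂ = 1.417; 1 − a(z₀+z₂) = 0.9036; argument = 1.3401 → 1.34; α₂ = 0.9099; rank = 182; θ*₍182₎ = 7.50.

(6.08, 7.50)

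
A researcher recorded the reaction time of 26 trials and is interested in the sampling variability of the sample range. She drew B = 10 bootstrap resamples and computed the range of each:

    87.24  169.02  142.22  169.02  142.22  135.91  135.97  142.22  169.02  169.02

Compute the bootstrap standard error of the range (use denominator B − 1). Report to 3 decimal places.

Bootstrap SE is the standard deviation of the 10 replicate ranges.
Mean of replicates: (87.24 + 169.02 + 142.22 + 169.02 + 142.22 + 135.91 + 135.97 + 142.22 + 169.02 + 169.02) / 10 = 1461.8600 / 10 = 146.1860
Sum of squared deviations: (−58.9460)² + (+22.8340)² + (−3.9660)² + (+22.8340)² + (−3.9660)² + (−10.2760)² + (−10.2160)² + (−3.9660)² + (+22.8340)² + (+22.8340)² = 5817.3474
Variance = 5817.3474 / 9 = 646.3719
SE* = √646.3719

SE* = 25.424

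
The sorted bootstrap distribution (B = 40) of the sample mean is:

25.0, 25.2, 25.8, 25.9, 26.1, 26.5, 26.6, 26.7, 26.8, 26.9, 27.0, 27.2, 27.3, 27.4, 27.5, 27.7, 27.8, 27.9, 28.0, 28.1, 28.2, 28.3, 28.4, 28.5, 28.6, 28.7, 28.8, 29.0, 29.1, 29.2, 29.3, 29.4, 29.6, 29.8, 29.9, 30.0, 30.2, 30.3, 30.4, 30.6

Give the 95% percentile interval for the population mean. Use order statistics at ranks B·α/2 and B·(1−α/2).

α = 0.05; lower rank = 40 × 0.025 = 1; upper rank = 40 × 0.975 = 39.
The 1st smallest replicate is 25.0; the 39th is 30.4.

(25.0, 30.4)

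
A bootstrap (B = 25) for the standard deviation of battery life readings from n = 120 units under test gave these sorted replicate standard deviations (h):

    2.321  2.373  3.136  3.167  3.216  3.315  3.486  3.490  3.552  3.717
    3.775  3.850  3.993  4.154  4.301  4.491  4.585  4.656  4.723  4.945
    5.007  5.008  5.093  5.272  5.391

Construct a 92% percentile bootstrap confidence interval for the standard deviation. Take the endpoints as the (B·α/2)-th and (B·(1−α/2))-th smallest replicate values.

(2.321, 5.272)

α = 0.08; lower rank = 25 × 0.040 = 1; upper rank = 25 × 0.960 = 24.
The 1st smallest replicate is 2.321; the 24th is 5.272.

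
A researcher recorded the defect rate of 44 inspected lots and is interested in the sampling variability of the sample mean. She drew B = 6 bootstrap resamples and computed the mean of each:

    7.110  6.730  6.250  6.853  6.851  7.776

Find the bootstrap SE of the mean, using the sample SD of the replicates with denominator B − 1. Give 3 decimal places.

SE* = 0.503

Bootstrap SE is the standard deviation of the 6 replicate means.
Mean of replicates: (7.110 + 6.730 + 6.250 + 6.853 + 6.851 + 7.776) / 6 = 41.57000 / 6 = 6.92833
Sum of squared deviations: (+0.18167)² + (−0.19833)² + (−0.67833)² + (−0.07533)² + (−0.07733)² + (+0.84767)² = 1.26267
Variance = 1.26267 / 5 = 0.25253
SE* = √0.25253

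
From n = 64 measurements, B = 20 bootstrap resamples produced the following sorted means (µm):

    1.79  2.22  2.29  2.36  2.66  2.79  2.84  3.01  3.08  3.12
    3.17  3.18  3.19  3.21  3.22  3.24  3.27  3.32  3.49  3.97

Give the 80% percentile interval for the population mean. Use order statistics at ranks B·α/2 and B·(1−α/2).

α = 0.20; lower rank = 20 × 0.100 = 2; upper rank = 20 × 0.900 = 18.
The 2nd smallest replicate is 2.22; the 18th is 3.32.

(2.22, 3.32)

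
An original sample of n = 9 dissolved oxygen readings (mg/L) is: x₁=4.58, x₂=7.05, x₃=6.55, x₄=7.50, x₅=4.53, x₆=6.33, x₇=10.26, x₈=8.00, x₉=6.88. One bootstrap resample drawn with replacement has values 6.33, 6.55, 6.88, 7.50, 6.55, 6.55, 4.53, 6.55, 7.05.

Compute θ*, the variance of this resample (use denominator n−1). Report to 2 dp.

θ* = 0.67

Mean = 6.4989; sum of squared deviations = 5.3667
s² = 5.3667 / 8 = 0.6708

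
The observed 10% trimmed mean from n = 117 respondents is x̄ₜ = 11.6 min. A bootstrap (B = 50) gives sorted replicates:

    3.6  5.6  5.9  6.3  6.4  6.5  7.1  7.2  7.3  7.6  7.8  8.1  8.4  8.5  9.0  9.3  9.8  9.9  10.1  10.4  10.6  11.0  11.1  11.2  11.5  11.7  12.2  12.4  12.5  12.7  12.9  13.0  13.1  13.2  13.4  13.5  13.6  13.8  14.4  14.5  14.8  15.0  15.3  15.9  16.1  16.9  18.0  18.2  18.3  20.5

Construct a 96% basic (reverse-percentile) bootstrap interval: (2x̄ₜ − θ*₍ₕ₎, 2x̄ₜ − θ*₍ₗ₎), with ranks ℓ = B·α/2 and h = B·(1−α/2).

Percentile endpoints at ranks 1 and 49: θ*₍1₎ = 3.6, θ*₍49₎ = 18.3.
Basic interval reflects these around x̄ₜ:
  lower = 2 × 11.6 − 18.3 = 4.9
  upper = 2 × 11.6 − 3.6 = 19.6

(4.9, 19.6)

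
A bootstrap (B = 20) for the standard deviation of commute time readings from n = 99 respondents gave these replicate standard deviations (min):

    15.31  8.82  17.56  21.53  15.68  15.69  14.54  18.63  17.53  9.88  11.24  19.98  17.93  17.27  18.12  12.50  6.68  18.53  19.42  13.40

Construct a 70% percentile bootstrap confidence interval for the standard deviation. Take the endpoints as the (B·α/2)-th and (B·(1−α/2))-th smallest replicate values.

Sorted replicates: 6.68, 8.82, 9.88, 11.24, 12.50, 13.40, 14.54, 15.31, 15.68, 15.69, 17.27, 17.53, 17.56, 17.93, 18.12, 18.53, 18.63, 19.42, 19.98, 21.53
α = 0.30; lower rank = 20 × 0.150 = 3; upper rank = 20 × 0.850 = 17.
The 3rd smallest replicate is 9.88; the 17th is 18.63.

(9.88, 18.63)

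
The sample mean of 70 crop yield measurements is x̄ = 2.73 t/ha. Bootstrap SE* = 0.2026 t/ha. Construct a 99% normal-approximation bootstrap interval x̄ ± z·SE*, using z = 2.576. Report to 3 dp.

Margin = 2.576 × 0.2026 = 0.5219
Interval: 2.73 ± 0.5219

(2.208, 3.252)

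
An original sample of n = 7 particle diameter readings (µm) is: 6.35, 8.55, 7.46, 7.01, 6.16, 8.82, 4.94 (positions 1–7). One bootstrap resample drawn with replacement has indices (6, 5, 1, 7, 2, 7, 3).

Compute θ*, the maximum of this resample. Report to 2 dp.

Resample values: 8.82, 6.16, 6.35, 4.94, 8.55, 4.94, 7.46.
Maximum = 8.82

θ* = 8.82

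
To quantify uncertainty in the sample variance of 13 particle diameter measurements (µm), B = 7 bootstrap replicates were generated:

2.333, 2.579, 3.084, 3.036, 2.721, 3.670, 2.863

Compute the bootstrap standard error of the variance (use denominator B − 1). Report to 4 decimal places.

SE* = 0.4288

Bootstrap SE is the standard deviation of the 7 replicate variances.
Mean of replicates: (2.333 + 2.579 + 3.084 + 3.036 + 2.721 + 3.670 + 2.863) / 7 = 20.28600 / 7 = 2.89800
Sum of squared deviations: (−0.56500)² + (−0.31900)² + (+0.18600)² + (+0.13800)² + (−0.17700)² + (+0.77200)² + (−0.03500)² = 1.10316
Variance = 1.10316 / 6 = 0.18386
SE* = √0.18386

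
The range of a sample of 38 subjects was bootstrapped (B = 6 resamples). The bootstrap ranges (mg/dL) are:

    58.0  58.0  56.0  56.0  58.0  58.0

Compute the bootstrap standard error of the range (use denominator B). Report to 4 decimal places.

SE* = 0.9428

Bootstrap SE is the standard deviation of the 6 replicate ranges.
Mean of replicates: (58.0 + 58.0 + 56.0 + 56.0 + 58.0 + 58.0) / 6 = 344.00000 / 6 = 57.33333
Sum of squared deviations: (+0.66667)² + (+0.66667)² + (−1.33333)² + (−1.33333)² + (+0.66667)² + (+0.66667)² = 5.33333
Variance = 5.33333 / 6 = 0.88889
SE* = √0.88889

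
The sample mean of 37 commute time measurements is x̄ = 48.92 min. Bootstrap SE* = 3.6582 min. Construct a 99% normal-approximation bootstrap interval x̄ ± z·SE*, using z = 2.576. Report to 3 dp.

(39.496, 58.344)

Margin = 2.576 × 3.6582 = 9.4235
Interval: 48.92 ± 9.4235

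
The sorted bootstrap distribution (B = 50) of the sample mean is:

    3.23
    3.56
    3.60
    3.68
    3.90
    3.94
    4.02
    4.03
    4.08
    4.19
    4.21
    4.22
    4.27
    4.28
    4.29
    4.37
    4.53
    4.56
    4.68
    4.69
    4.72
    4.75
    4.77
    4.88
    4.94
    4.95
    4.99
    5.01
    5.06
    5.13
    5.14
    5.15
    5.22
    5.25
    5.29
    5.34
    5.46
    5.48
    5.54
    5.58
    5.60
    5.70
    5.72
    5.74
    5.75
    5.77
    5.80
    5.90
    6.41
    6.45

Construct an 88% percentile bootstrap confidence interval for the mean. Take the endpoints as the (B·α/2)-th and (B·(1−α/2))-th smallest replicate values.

(3.60, 5.80)

α = 0.12; lower rank = 50 × 0.060 = 3; upper rank = 50 × 0.940 = 47.
The 3rd smallest replicate is 3.60; the 47th is 5.80.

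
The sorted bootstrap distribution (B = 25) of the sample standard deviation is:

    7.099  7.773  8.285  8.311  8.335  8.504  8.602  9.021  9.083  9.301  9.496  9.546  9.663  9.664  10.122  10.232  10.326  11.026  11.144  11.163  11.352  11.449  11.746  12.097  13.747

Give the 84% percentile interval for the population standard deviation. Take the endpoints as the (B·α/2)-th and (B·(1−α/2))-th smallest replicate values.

α = 0.16; lower rank = 25 × 0.080 = 2; upper rank = 25 × 0.920 = 23.
The 2nd smallest replicate is 7.773; the 23rd is 11.746.

(7.773, 11.746)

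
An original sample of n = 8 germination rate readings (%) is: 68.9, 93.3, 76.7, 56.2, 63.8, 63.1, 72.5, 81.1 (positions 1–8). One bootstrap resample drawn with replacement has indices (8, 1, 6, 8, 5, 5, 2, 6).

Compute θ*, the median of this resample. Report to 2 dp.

θ* = 66.35

Resample values: 81.1, 68.9, 63.1, 81.1, 63.8, 63.8, 93.3, 63.1.
Sorted: 63.1, 63.1, 63.8, 63.8, 68.9, 81.1, 81.1, 93.3
Median = average of the two middle values = 66.35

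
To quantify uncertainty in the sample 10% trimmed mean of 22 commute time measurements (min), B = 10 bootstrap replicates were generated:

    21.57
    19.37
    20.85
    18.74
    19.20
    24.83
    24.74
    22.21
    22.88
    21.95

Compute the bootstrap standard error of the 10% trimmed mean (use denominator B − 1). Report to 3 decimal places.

SE* = 2.157

Bootstrap SE is the standard deviation of the 10 replicate 10% trimmed means.
Mean of replicates: (21.57 + 19.37 + 20.85 + 18.74 + 19.20 + 24.83 + 24.74 + 22.21 + 22.88 + 21.95) / 10 = 216.3400 / 10 = 21.6340
Sum of squared deviations: (−0.0640)² + (−2.2640)² + (−0.7840)² + (−2.8940)² + (−2.4340)² + (+3.1960)² + (+3.1060)² + (+0.5760)² + (+1.2460)² + (+0.3160)² = 41.8898
Variance = 41.8898 / 9 = 4.6544
SE* = √4.6544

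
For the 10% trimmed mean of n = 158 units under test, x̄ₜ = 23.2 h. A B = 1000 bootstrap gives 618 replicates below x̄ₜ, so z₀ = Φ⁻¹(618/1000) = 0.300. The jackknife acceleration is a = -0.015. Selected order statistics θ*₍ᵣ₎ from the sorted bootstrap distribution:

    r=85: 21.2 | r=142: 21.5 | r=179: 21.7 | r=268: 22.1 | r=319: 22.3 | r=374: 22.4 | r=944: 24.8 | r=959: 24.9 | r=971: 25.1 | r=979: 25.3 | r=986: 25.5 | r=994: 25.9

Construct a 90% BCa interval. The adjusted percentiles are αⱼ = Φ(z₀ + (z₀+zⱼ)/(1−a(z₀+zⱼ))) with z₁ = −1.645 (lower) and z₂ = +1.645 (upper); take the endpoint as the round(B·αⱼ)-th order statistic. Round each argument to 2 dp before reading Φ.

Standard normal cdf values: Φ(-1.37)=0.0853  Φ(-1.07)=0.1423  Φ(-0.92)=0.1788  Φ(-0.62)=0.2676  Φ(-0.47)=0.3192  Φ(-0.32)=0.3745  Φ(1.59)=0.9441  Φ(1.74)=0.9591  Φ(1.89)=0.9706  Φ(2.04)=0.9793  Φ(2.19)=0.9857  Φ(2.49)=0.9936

Lower: z₀ + z₁ = 0.300 + (-1.645) = -1.345; 1 − a(z₀+z₁) = 1 − (-0.015)(-1.345) = 0.9798; argument = 0.300 + (-1.345)/0.9798 = -1.0727 → -1.07.
α₁ = Φ(-1.07) = 0.1423; rank = round(1000 × 0.1423) = 142; θ*₍142₎ = 21.5.
Upper: z₀ + z₂ = 1.945; 1 − a(z₀+z₂) = 1.0292; argument = 2.1899 → 2.19; α₂ = 0.9857; rank = 986; θ*₍986₎ = 25.5.

(21.5, 25.5)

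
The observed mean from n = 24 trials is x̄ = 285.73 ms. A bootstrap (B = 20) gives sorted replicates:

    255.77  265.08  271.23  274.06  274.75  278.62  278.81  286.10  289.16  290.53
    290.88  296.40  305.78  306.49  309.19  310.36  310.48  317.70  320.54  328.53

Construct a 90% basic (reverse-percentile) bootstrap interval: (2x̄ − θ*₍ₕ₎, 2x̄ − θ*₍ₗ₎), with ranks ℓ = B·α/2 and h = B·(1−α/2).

(250.92, 315.69)

Percentile endpoints at ranks 1 and 19: θ*₍1₎ = 255.77, θ*₍19₎ = 320.54.
Basic interval reflects these around x̄:
  lower = 2 × 285.73 − 320.54 = 250.92
  upper = 2 × 285.73 − 255.77 = 315.69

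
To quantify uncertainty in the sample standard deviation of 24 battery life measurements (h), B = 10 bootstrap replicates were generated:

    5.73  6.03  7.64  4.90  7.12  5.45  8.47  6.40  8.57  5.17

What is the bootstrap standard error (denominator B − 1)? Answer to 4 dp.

SE* = 1.3367

Bootstrap SE is the standard deviation of the 10 replicate standard deviations.
Mean of replicates: (5.73 + 6.03 + 7.64 + 4.90 + 7.12 + 5.45 + 8.47 + 6.40 + 8.57 + 5.17) / 10 = 65.48000 / 10 = 6.54800
Sum of squared deviations: (−0.81800)² + (−0.51800)² + (+1.09200)² + (−1.64800)² + (+0.57200)² + (−1.09800)² + (+1.92200)² + (−0.14800)² + (+2.02200)² + (−1.37800)² = 16.08196
Variance = 16.08196 / 9 = 1.78688
SE* = √1.78688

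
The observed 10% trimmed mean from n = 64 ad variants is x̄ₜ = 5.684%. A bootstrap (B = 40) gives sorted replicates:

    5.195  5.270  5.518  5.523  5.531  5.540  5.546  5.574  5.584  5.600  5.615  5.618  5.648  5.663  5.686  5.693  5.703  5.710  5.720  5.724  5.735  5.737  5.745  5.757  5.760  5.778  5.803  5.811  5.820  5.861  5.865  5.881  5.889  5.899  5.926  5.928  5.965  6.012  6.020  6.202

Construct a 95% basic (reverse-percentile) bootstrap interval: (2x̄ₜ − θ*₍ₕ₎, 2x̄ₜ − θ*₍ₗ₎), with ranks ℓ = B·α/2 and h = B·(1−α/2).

(5.348, 6.173)

Percentile endpoints at ranks 1 and 39: θ*₍1₎ = 5.195, θ*₍39₎ = 6.020.
Basic interval reflects these around x̄ₜ:
  lower = 2 × 5.684 − 6.020 = 5.348
  upper = 2 × 5.684 − 5.195 = 6.173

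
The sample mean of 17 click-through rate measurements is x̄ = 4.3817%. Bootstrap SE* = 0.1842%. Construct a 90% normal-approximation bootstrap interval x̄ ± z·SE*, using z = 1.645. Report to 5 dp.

(4.07869, 4.68471)

Margin = 1.645 × 0.1842 = 0.303009
Interval: 4.3817 ± 0.303009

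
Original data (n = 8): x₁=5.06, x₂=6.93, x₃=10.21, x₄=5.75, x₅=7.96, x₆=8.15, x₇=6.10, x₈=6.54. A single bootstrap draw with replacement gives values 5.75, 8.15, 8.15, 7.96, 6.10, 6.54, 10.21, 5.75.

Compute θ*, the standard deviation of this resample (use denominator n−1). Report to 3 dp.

Mean = 7.3262; sum of squared deviations = 17.1658
s² = 17.1658 / 7 = 2.4523
s = √2.4523 = 1.566

θ* = 1.566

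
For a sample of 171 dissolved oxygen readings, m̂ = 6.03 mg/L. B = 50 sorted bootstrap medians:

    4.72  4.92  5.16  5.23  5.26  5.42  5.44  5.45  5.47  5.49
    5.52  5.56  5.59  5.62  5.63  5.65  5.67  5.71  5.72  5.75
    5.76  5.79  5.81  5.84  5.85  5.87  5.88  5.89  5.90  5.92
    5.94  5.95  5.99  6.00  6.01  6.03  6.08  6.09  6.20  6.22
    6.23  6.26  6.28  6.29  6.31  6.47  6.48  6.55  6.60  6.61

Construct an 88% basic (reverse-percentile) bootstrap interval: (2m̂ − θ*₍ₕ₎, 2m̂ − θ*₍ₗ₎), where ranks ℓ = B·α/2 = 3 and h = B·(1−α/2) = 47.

(5.58, 6.90)

Percentile endpoints at ranks 3 and 47: θ*₍3₎ = 5.16, θ*₍47₎ = 6.48.
Basic interval reflects these around m̂:
  lower = 2 × 6.03 − 6.48 = 5.58
  upper = 2 × 6.03 − 5.16 = 6.90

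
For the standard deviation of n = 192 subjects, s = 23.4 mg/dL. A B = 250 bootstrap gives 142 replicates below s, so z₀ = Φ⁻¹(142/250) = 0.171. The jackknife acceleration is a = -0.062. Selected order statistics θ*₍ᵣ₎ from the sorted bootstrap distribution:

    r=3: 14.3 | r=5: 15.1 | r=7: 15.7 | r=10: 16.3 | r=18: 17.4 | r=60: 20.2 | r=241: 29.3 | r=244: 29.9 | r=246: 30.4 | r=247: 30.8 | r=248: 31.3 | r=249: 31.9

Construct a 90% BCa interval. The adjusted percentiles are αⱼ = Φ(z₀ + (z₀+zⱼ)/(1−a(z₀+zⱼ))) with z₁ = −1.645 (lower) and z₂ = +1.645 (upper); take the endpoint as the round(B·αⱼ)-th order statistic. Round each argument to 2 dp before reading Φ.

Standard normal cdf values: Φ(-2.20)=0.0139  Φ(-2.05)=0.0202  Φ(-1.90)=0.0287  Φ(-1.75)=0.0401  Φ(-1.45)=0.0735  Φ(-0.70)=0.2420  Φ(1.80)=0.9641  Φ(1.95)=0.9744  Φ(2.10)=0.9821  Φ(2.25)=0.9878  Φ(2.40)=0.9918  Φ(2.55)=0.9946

(17.4, 29.3)

Lower: z₀ + z₁ = 0.171 + (-1.645) = -1.474; 1 − a(z₀+z₁) = 1 − (-0.062)(-1.474) = 0.9086; argument = 0.171 + (-1.474)/0.9086 = -1.4513 → -1.45.
α₁ = Φ(-1.45) = 0.0735; rank = round(250 × 0.0735) = 18; θ*₍18₎ = 17.4.
Upper: z₀ + z₂ = 1.816; 1 − a(z₀+z₂) = 1.1126; argument = 1.8032 → 1.80; α₂ = 0.9641; rank = 241; θ*₍241₎ = 29.3.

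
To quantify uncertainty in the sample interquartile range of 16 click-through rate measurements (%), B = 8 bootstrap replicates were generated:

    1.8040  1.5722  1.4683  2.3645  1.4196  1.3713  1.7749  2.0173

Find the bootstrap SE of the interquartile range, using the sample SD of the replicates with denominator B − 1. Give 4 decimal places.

SE* = 0.3403

Bootstrap SE is the standard deviation of the 8 replicate interquartile ranges.
Mean of replicates: (1.8040 + 1.5722 + 1.4683 + 2.3645 + 1.4196 + 1.3713 + 1.7749 + 2.0173) / 8 = 13.79210 / 8 = 1.72401
Sum of squared deviations: (+0.07999)² + (−0.15181)² + (−0.25571)² + (+0.64049)² + (−0.30441)² + (−0.35271)² + (+0.05089)² + (+0.29329)² = 0.81074
Variance = 0.81074 / 7 = 0.11582
SE* = √0.11582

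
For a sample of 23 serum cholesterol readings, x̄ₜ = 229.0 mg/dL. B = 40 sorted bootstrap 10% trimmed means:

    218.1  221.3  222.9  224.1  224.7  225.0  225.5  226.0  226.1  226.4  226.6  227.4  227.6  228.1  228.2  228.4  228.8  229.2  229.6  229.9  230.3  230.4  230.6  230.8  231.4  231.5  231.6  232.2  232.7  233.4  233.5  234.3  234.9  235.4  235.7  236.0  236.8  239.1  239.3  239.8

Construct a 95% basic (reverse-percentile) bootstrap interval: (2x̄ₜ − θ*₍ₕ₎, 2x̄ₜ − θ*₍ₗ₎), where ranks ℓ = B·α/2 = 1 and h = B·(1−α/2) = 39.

(218.7, 239.9)

Percentile endpoints at ranks 1 and 39: θ*₍1₎ = 218.1, θ*₍39₎ = 239.3.
Basic interval reflects these around x̄ₜ:
  lower = 2 × 229.0 − 239.3 = 218.7
  upper = 2 × 229.0 − 218.1 = 239.9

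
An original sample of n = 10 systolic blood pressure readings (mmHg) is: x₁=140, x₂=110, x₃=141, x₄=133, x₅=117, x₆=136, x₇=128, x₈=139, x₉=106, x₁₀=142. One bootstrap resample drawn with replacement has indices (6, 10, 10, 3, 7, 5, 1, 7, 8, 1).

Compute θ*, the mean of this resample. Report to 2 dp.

θ* = 135.30

Resample values: 136, 142, 142, 141, 128, 117, 140, 128, 139, 140.
Mean = (136 + 142 + 142 + 141 + 128 + 117 + 140 + 128 + 139 + 140) / 10 = 1353.0 / 10 = 135.30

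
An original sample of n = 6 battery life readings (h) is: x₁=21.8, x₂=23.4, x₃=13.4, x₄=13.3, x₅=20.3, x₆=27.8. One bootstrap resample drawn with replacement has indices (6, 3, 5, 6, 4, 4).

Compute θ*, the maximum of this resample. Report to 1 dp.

Resample values: 27.8, 13.4, 20.3, 27.8, 13.3, 13.3.
Maximum = 27.8

θ* = 27.8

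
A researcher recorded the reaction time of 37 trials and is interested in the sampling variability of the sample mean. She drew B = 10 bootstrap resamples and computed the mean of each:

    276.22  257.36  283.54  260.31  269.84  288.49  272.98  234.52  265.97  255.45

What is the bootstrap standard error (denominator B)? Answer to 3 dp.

SE* = 14.794

Bootstrap SE is the standard deviation of the 10 replicate means.
Mean of replicates: (276.22 + 257.36 + 283.54 + 260.31 + 269.84 + 288.49 + 272.98 + 234.52 + 265.97 + 255.45) / 10 = 2664.6800 / 10 = 266.4680
Sum of squared deviations: (+9.7520)² + (−9.1080)² + (+17.0720)² + (−6.1580)² + (+3.3720)² + (+22.0220)² + (+6.5120)² + (−31.9480)² + (−0.4980)² + (−11.0180)² = 2188.4954
Variance = 2188.4954 / 10 = 218.8495
SE* = √218.8495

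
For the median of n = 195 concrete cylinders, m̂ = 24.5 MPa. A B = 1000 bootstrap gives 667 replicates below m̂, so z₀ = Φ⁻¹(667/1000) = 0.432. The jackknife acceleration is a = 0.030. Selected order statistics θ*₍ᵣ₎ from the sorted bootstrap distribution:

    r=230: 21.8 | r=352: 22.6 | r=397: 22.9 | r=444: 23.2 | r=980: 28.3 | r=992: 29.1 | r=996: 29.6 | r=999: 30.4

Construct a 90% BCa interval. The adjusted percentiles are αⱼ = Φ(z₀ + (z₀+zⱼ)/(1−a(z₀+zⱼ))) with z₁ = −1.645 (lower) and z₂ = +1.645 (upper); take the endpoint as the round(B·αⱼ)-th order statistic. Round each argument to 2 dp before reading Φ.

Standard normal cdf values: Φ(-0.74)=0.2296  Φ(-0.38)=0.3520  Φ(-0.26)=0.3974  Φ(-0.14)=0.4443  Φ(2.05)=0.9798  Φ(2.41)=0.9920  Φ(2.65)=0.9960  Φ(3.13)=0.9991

(21.8, 29.6)

Lower: z₀ + z₁ = 0.432 + (-1.645) = -1.213; 1 − a(z₀+z₁) = 1 − (0.030)(-1.213) = 1.0364; argument = 0.432 + (-1.213)/1.0364 = -0.7384 → -0.74.
α₁ = Φ(-0.74) = 0.2296; rank = round(1000 × 0.2296) = 230; θ*₍230₎ = 21.8.
Upper: z₀ + z₂ = 2.077; 1 − a(z₀+z₂) = 0.9377; argument = 2.6470 → 2.65; α₂ = 0.9960; rank = 996; θ*₍996₎ = 29.6.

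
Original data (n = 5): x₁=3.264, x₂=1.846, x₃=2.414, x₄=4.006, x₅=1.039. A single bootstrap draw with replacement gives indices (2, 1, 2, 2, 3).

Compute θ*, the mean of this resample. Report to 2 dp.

θ* = 2.24

Resample values: 1.846, 3.264, 1.846, 1.846, 2.414.
Mean = (1.846 + 3.264 + 1.846 + 1.846 + 2.414) / 5 = 11.2160 / 5 = 2.24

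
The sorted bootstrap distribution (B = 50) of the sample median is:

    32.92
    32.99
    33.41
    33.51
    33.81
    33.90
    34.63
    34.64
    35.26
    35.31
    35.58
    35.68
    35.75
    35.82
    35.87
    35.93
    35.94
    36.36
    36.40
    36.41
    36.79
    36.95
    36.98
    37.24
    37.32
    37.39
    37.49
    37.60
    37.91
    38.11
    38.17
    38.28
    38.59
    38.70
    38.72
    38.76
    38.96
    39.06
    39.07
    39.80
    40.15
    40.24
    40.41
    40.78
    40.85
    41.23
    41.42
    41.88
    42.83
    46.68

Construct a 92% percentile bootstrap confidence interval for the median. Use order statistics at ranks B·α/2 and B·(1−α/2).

α = 0.08; lower rank = 50 × 0.040 = 2; upper rank = 50 × 0.960 = 48.
The 2nd smallest replicate is 32.99; the 48th is 41.88.

(32.99, 41.88)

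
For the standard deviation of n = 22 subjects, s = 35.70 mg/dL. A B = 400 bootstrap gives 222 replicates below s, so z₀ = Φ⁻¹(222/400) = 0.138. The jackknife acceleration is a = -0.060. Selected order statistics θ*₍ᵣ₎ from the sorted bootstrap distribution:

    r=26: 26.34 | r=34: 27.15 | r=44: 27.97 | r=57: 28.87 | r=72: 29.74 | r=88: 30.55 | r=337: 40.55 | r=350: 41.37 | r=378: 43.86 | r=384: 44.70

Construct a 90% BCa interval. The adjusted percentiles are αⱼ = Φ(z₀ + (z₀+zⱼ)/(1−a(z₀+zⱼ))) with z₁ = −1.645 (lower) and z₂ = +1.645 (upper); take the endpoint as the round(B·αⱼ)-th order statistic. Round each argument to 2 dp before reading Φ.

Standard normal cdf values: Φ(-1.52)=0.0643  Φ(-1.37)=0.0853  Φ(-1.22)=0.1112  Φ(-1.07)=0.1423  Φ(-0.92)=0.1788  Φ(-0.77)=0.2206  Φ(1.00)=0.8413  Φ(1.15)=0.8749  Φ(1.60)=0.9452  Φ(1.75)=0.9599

(26.34, 44.70)

Lower: z₀ + z₁ = 0.138 + (-1.645) = -1.507; 1 − a(z₀+z₁) = 1 − (-0.060)(-1.507) = 0.9096; argument = 0.138 + (-1.507)/0.9096 = -1.5188 → -1.52.
α₁ = Φ(-1.52) = 0.0643; rank = round(400 × 0.0643) = 26; θ*₍26₎ = 26.34.
Upper: z₀ + z₂ = 1.783; 1 − a(z₀+z₂) = 1.1070; argument = 1.7487 → 1.75; α₂ = 0.9599; rank = 384; θ*₍384₎ = 44.70.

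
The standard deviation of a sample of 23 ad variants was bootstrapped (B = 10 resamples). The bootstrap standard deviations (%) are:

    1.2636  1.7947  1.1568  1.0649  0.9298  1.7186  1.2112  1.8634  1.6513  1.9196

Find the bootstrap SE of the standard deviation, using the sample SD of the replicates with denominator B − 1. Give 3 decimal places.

SE* = 0.368

Bootstrap SE is the standard deviation of the 10 replicate standard deviations.
Mean of replicates: (1.2636 + 1.7947 + 1.1568 + 1.0649 + 0.9298 + 1.7186 + 1.2112 + 1.8634 + 1.6513 + 1.9196) / 10 = 14.57390 / 10 = 1.45739
Sum of squared deviations: (−0.19379)² + (+0.33731)² + (−0.30059)² + (−0.39249)² + (−0.52759)² + (+0.26121)² + (−0.24619)² + (+0.40601)² + (+0.19391)² + (+0.46221)² = 1.21901
Variance = 1.21901 / 9 = 0.13545
SE* = √0.13545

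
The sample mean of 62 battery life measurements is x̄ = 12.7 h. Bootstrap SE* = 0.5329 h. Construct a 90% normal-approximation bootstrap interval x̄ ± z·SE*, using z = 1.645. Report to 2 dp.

(11.82, 13.58)

Margin = 1.645 × 0.5329 = 0.877
Interval: 12.7 ± 0.877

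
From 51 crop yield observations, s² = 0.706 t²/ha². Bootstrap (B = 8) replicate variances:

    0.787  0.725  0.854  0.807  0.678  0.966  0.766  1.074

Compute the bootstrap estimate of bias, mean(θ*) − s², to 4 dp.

bias = +0.1261

mean(θ*) = (0.787 + 0.725 + 0.854 + 0.807 + 0.678 + 0.966 + 0.766 + 1.074) / 8 = 0.83213
bias = 0.83213 − 0.706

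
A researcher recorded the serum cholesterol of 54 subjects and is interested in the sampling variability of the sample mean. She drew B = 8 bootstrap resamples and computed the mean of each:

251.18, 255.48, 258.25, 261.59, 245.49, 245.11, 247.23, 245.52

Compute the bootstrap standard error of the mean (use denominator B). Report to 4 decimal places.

Bootstrap SE is the standard deviation of the 8 replicate means.
Mean of replicates: (251.18 + 255.48 + 258.25 + 261.59 + 245.49 + 245.11 + 247.23 + 245.52) / 8 = 2009.85000 / 8 = 251.23125
Sum of squared deviations: (−0.05125)² + (+4.24875)² + (+7.01875)² + (+10.35875)² + (−5.74125)² + (−6.12125)² + (−4.00125)² + (−5.71125)² = 293.68109
Variance = 293.68109 / 8 = 36.71014
SE* = √36.71014

SE* = 6.0589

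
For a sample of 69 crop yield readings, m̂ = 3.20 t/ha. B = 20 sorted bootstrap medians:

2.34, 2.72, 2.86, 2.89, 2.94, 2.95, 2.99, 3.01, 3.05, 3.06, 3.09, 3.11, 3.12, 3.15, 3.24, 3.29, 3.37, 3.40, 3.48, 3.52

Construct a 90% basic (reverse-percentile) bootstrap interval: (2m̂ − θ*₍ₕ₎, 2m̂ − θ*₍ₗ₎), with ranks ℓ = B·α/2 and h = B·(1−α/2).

(2.92, 4.06)

Percentile endpoints at ranks 1 and 19: θ*₍1₎ = 2.34, θ*₍19₎ = 3.48.
Basic interval reflects these around m̂:
  lower = 2 × 3.20 − 3.48 = 2.92
  upper = 2 × 3.20 − 2.34 = 4.06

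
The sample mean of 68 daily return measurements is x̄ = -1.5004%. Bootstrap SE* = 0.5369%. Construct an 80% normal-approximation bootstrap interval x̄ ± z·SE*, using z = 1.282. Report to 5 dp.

Margin = 1.282 × 0.5369 = 0.688306
Interval: -1.5004 ± 0.688306

(-2.18871, -0.81209)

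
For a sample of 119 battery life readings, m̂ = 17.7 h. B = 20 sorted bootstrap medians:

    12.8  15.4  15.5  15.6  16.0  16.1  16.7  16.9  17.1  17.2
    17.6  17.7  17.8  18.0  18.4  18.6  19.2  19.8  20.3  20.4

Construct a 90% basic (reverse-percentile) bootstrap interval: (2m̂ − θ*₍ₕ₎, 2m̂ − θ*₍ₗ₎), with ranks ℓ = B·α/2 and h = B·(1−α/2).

(15.1, 22.6)

Percentile endpoints at ranks 1 and 19: θ*₍1₎ = 12.8, θ*₍19₎ = 20.3.
Basic interval reflects these around m̂:
  lower = 2 × 17.7 − 20.3 = 15.1
  upper = 2 × 17.7 − 12.8 = 22.6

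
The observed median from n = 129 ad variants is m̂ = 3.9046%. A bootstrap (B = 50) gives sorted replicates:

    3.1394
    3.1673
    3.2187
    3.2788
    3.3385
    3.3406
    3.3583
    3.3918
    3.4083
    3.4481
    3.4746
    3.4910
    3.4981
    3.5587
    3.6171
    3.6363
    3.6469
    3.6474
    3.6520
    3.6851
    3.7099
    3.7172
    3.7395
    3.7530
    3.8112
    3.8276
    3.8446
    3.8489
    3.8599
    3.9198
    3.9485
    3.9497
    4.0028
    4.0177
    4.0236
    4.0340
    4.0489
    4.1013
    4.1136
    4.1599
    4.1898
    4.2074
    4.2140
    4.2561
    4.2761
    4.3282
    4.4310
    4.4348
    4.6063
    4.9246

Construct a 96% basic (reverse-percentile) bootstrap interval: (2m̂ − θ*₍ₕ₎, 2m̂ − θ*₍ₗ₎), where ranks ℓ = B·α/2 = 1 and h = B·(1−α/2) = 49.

Percentile endpoints at ranks 1 and 49: θ*₍1₎ = 3.1394, θ*₍49₎ = 4.6063.
Basic interval reflects these around m̂:
  lower = 2 × 3.9046 − 4.6063 = 3.2029
  upper = 2 × 3.9046 − 3.1394 = 4.6698

(3.2029, 4.6698)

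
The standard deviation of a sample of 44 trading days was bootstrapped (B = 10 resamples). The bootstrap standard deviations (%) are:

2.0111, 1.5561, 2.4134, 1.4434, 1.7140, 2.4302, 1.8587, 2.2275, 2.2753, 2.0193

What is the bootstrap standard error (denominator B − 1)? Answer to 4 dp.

Bootstrap SE is the standard deviation of the 10 replicate standard deviations.
Mean of replicates: (2.0111 + 1.5561 + 2.4134 + 1.4434 + 1.7140 + 2.4302 + 1.8587 + 2.2275 + 2.2753 + 2.0193) / 10 = 19.94900 / 10 = 1.99490
Sum of squared deviations: (+0.01620)² + (−0.43880)² + (+0.41850)² + (−0.55150)² + (−0.28090)² + (+0.43530)² + (−0.13620)² + (+0.23260)² + (+0.28040)² + (+0.02440)² = 1.09237
Variance = 1.09237 / 9 = 0.12137
SE* = √0.12137

SE* = 0.3484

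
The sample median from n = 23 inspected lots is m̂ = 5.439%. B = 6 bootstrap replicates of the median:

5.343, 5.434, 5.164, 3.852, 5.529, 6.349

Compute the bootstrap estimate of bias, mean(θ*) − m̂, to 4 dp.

bias = −0.1605

mean(θ*) = (5.343 + 5.434 + 5.164 + 3.852 + 5.529 + 6.349) / 6 = 5.27850
bias = 5.27850 − 5.439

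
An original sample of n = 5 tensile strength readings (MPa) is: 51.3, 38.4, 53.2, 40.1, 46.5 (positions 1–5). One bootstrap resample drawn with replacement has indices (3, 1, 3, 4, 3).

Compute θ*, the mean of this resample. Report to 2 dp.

θ* = 50.20

Resample values: 53.2, 51.3, 53.2, 40.1, 53.2.
Mean = (53.2 + 51.3 + 53.2 + 40.1 + 53.2) / 5 = 251.00 / 5 = 50.20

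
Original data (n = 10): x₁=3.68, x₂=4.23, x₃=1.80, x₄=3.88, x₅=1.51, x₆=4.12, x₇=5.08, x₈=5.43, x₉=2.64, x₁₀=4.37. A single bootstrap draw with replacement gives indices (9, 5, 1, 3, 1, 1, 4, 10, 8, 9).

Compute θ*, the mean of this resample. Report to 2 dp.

θ* = 3.33

Resample values: 2.64, 1.51, 3.68, 1.80, 3.68, 3.68, 3.88, 4.37, 5.43, 2.64.
Mean = (2.64 + 1.51 + 3.68 + 1.80 + 3.68 + 3.68 + 3.88 + 4.37 + 5.43 + 2.64) / 10 = 33.310 / 10 = 3.33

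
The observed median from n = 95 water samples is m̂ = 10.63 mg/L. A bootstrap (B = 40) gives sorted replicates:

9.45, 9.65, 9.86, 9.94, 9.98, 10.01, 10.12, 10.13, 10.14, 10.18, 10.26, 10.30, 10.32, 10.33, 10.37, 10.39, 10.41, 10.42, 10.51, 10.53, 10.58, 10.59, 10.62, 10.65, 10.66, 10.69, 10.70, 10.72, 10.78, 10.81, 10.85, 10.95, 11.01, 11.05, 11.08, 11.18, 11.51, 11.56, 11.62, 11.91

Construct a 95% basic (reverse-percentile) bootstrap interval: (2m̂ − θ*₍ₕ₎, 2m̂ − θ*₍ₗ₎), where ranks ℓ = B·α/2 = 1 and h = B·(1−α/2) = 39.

(9.64, 11.81)

Percentile endpoints at ranks 1 and 39: θ*₍1₎ = 9.45, θ*₍39₎ = 11.62.
Basic interval reflects these around m̂:
  lower = 2 × 10.63 − 11.62 = 9.64
  upper = 2 × 10.63 − 9.45 = 11.81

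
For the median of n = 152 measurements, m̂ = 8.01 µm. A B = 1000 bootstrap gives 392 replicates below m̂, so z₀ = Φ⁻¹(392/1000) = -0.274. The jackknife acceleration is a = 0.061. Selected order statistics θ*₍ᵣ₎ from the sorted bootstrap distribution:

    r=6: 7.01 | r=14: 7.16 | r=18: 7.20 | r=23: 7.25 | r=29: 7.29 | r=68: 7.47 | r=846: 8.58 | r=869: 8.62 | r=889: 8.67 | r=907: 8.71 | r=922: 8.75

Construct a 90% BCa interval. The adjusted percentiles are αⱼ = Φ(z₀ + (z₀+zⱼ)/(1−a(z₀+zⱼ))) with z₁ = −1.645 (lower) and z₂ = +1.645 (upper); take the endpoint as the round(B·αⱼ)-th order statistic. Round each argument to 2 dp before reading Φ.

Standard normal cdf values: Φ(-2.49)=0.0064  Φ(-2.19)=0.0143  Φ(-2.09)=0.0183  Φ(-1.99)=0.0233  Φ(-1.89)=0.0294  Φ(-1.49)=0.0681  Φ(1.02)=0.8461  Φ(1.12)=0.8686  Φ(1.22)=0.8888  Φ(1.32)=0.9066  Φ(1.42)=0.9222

(7.25, 8.67)

Lower: z₀ + z₁ = -0.274 + (-1.645) = -1.919; 1 − a(z₀+z₁) = 1 − (0.061)(-1.919) = 1.1171; argument = -0.274 + (-1.919)/1.1171 = -1.9919 → -1.99.
α₁ = Φ(-1.99) = 0.0233; rank = round(1000 × 0.0233) = 23; θ*₍23₎ = 7.25.
Upper: z₀ + z₂ = 1.371; 1 − a(z₀+z₂) = 0.9164; argument = 1.2221 → 1.22; α₂ = 0.8888; rank = 889; θ*₍889₎ = 8.67.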